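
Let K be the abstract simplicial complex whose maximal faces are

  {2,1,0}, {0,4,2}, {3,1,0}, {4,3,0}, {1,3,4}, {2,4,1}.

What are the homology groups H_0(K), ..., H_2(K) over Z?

K has 5 vertices, 9 edges, 6 triangles.
rank ∂_0 = 0, rank ∂_1 = 4 ⇒ b_0 = 5 − 0 − 4 = 1; all invariant factors of ∂_1 are 1 so no torsion. So H_0 = Z.
rank ∂_1 = 4, rank ∂_2 = 5 ⇒ b_1 = 9 − 4 − 5 = 0; all invariant factors of ∂_2 are 1 so no torsion. So H_1 = 0.
rank ∂_2 = 5, rank ∂_3 = 0 ⇒ b_2 = 6 − 5 − 0 = 1. So H_2 = Z.

H_0 ≅ Z,  H_1 = 0,  H_2 ≅ Z.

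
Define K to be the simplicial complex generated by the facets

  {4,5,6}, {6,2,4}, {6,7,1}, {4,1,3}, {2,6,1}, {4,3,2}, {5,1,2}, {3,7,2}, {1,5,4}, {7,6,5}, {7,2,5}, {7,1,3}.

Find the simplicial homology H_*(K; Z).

Take the total order 1 < 2 < 3 < 4 < 5 < 6 < 7 on the vertex set. Then K (dimension 2) consists of the simplices:

  0-simplices (7): [1], [2], [3], [4], [5], [6], [7]
  1-simplices (18): [1,2], [1,3], [1,4], [1,5], [1,6], [1,7], [2,3], [2,4], [2,5], [2,6], [2,7], [3,4], [3,7], [4,5], [4,6], [5,6], [5,7], [6,7]
  2-simplices (12): [1,2,5], [1,2,6], [1,3,4], [1,3,7], [1,4,5], [1,6,7], [2,3,4], [2,3,7], [2,4,6], [2,5,7], [4,5,6], [5,6,7]

Hence C_0 ≅ Z^7, C_1 ≅ Z^18, C_2 ≅ Z^12.

The boundary map ∂_1: C_1 → C_0 maps an edge to its endpoints' difference, ∂[p,q] = q − p. For instance
  ∂[1,2] = [2] − [1].
As a 7×18 matrix over Z this has rank 6, with invariant factors (1,1,1,1,1,1).

Boundary ∂_2: C_2 → C_1 sends each 2-simplex [p,q,r] to [q,r] − [p,r] + [p,q]. For instance
  ∂[5,6,7] = [6,7] − [5,7] + [5,6],
  ∂[1,4,5] = [4,5] − [1,5] + [1,4].
As a 18×12 matrix over Z this has rank 12, with invariant factors (1,1,1,1,1,1,1,1,1,1,1,2).

Reading off H_k = ker ∂_k / im ∂_{k+1}:

  H_0: rank C_0 − rank ∂_1 = 7 − 6 = 1, and the invariant factors of ∂_1 are all 1, so H_0 = Z.
  H_1: rank ker ∂_1 − rank ∂_2 = (18 − 6) − 12 = 0, and ∂_2 has invariant factor 2 > 1, so H_1 = Z/2.
  H_2: rank ker ∂_2 − rank ∂_3 = (12 − 12) − 0 = 0, and there is no ∂_3, so H_2 = 0.

As a check, the Euler characteristic is 7 − 18 + 12 = 1, which agrees with 1 − 0 + 0 = 1.
(K is a triangulation of the real projective plane RP^2.)

H_0 = Z,  H_1 = Z/2,  H_2 = 0.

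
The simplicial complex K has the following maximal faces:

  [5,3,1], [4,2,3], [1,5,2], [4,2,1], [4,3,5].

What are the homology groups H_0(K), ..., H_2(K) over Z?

H_0 = Z,  H_1 = Z,  H_2 = 0.

Order the vertices as 1 < 2 < 3 < 4 < 5. Listing each simplex with vertices in this order, K has dimension 2 with simplices:

  0-simplices (5): [1], [2], [3], [4], [5]
  1-simplices (10): [1,2], [1,3], [1,4], [1,5], [2,3], [2,4], [2,5], [3,4], [3,5], [4,5]
  2-simplices (5): [1,2,4], [1,2,5], [1,3,5], [2,3,4], [3,4,5]

Hence C_0 ≅ Z^5, C_1 ≅ Z^10, C_2 ≅ Z^5.

The boundary map ∂_1: C_1 → C_0 is given by ∂[p,q] = [q] − [p]. For instance
  ∂[2,4] = [4] − [2].
As a 5×10 matrix over Z this has rank 4, with invariant factors (1,1,1,1).

∂_2: C_2 → C_1 maps a triangle to the signed sum of its edges. For instance
  ∂[1,2,4] = [2,4] − [1,4] + [1,2],
  ∂[3,4,5] = [4,5] − [3,5] + [3,4].
The 10×5 boundary matrix has rank 5 and Smith normal form diag(1,1,1,1,1).

Now H_k = ker ∂_k / im ∂_{k+1}, so:

  H_0: rank C_0 − rank ∂_1 = 5 − 4 = 1, and the invariant factors of ∂_1 are all 1, so H_0 ≅ Z.
  H_1: rank ker ∂_1 − rank ∂_2 = (10 − 4) − 5 = 1, and the invariant factors of ∂_2 are all 1, so H_1 ≅ Z.
  H_2: rank ker ∂_2 − rank ∂_3 = (5 − 5) − 0 = 0, and there is no ∂_3, so H_2 ≅ 0.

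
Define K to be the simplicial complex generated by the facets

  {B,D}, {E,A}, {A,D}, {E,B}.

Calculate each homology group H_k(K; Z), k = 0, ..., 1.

H_0 ≅ Z,  H_1 ≅ Z.

Fix the vertex order A < B < D < E and write every simplex with vertices in increasing order. Then dim K = 1 and the simplices of K are:

  0-simplices (4): A, B, D, E
  1-simplices (4): AD, AE, BD, BE

giving chain groups C_0 ≅ Z^4, C_1 ≅ Z^4.

The boundary map ∂_1: C_1 → C_0 sends each edge [p,q] (with p < q) to q − p.
The 4×4 boundary matrix has rank 3 and Smith normal form diag(1,1,1).

Reading off H_k = ker ∂_k / im ∂_{k+1}:

  H_0: rank C_0 − rank ∂_1 = 4 − 3 = 1, and the invariant factors of ∂_1 are all 1, so H_0 ≅ Z.
  H_1: rank ker ∂_1 − rank ∂_2 = (4 − 3) − 0 = 1, and there is no ∂_2, so H_1 ≅ Z.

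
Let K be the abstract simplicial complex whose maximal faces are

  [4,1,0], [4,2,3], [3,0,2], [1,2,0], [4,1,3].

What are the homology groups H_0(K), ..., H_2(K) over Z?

We work with the vertex ordering 0 < 1 < 2 < 3 < 4. The simplices of K, each written with vertices in increasing order, are:

  0-simplices (5): [0], [1], [2], [3], [4]
  1-simplices (10): [0,1], [0,2], [0,3], [0,4], [1,2], [1,3], [1,4], [2,3], [2,4], [3,4]
  2-simplices (5): [0,1,2], [0,1,4], [0,2,3], [1,3,4], [2,3,4]

so the chain groups are C_0 ≅ Z^5, C_1 ≅ Z^10, C_2 ≅ Z^5.

The boundary map ∂_1: C_1 → C_0 sends each edge [p,q] (with p < q) to q − p. For instance
  ∂[0,1] = [1] − [0].
This gives a 5×10 integer matrix of rank 4; reducing to Smith normal form yields diagonal entries (1,1,1,1).

The boundary map ∂_2: C_2 → C_1 maps a triangle to the signed sum of its edges. For instance
  ∂[2,3,4] = [3,4] − [2,4] + [2,3],
  ∂[0,1,4] = [1,4] − [0,4] + [0,1].
As a 10×5 matrix over Z this has rank 5, with invariant factors (1,1,1,1,1).

Computing H_k = (kernel of ∂_k) / (image of ∂_{k+1}):

  H_0: rank C_0 − rank ∂_1 = 5 − 4 = 1, and the invariant factors of ∂_1 are all 1, so H_0 ≅ Z.
  H_1: rank ker ∂_1 − rank ∂_2 = (10 − 4) − 5 = 1, and the invariant factors of ∂_2 are all 1, so H_1 ≅ Z.
  H_2: rank ker ∂_2 − rank ∂_3 = (5 − 5) − 0 = 0, and there is no ∂_3, so H_2 ≅ 0.

As a check, the Euler characteristic is 5 − 10 + 5 = 0, which agrees with 1 − 1 + 0 = 0.

H_0 ≅ Z,  H_1 ≅ Z,  H_2 = 0.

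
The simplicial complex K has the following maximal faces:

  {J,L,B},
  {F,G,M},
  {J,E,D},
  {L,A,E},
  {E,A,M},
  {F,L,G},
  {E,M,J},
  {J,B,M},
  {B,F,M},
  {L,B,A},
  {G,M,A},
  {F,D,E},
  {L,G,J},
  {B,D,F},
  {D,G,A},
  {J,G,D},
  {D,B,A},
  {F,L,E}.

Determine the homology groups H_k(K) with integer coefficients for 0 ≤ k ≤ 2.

H_0 = Z,  H_1 = Z^2,  H_2 = Z.

K has 9 vertices, 27 edges, 18 triangles.
rank ∂_0 = 0, rank ∂_1 = 8 ⇒ b_0 = 9 − 0 − 8 = 1; all invariant factors of ∂_1 are 1 so no torsion. So H_0 ≅ Z.
rank ∂_1 = 8, rank ∂_2 = 17 ⇒ b_1 = 27 − 8 − 17 = 2; all invariant factors of ∂_2 are 1 so no torsion. So H_1 ≅ Z^2.
rank ∂_2 = 17, rank ∂_3 = 0 ⇒ b_2 = 18 − 17 − 0 = 1. So H_2 ≅ Z.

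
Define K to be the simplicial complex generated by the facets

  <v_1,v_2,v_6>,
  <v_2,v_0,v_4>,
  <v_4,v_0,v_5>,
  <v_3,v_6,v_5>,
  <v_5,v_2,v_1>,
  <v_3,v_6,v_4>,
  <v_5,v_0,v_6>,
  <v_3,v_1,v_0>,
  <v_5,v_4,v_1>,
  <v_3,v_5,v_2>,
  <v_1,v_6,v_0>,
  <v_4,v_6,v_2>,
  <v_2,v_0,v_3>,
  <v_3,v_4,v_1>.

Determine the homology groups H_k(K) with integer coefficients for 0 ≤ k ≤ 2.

Fix the vertex order v_0 < v_1 < v_2 < v_3 < v_4 < v_5 < v_6 and write every simplex with vertices in increasing order. Then dim K = 2 and the simplices of K are:

  0-simplices (7): [v_0], [v_1], [v_2], [v_3], [v_4], [v_5], [v_6]
  1-simplices (21): (21 of them)
  2-simplices (14): (14 of them)

so the chain groups are C_0 ≅ Z^7, C_1 ≅ Z^21, C_2 ≅ Z^14.

∂_1: C_1 → C_0 is given by ∂[p,q] = [q] − [p].
As a 7×21 matrix over Z this has rank 6, with invariant factors (1,1,1,1,1,1).

∂_2: C_2 → C_1 maps a triangle to the signed sum of its edges. For instance
  ∂[v_3,v_4,v_6] = [v_4,v_6] − [v_3,v_6] + [v_3,v_4],
  ∂[v_1,v_4,v_5] = [v_4,v_5] − [v_1,v_5] + [v_1,v_4].
As a 21×14 matrix over Z this has rank 13, with invariant factors (1,1,1,1,1,1,1,1,1,1,1,1,1).

Computing H_k = (kernel of ∂_k) / (image of ∂_{k+1}):

  H_0: rank C_0 − rank ∂_1 = 7 − 6 = 1, and the invariant factors of ∂_1 are all 1, so H_0 ≅ Z.
  H_1: rank ker ∂_1 − rank ∂_2 = (21 − 6) − 13 = 2, and the invariant factors of ∂_2 are all 1, so H_1 ≅ Z^2.
  H_2: rank ker ∂_2 − rank ∂_3 = (14 − 13) − 0 = 1, and there is no ∂_3, so H_2 ≅ Z.

As a check, the Euler characteristic is 7 − 21 + 14 = 0, which agrees with 1 − 2 + 1 = 0.

H_0 = Z,  H_1 = Z^2,  H_2 = Z.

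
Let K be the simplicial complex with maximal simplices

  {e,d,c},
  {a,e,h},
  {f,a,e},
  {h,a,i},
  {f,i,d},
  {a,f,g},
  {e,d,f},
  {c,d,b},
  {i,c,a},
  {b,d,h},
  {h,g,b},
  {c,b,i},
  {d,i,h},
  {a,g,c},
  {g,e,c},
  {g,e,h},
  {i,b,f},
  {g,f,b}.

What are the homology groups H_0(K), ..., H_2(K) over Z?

We work with the vertex ordering a < b < c < d < e < f < g < h < i. The simplices of K, each written with vertices in increasing order, are:

  0-simplices (9): a, b, c, d, e, f, g, h, i
  1-simplices (27): ac, ae, af, ag, ah, ai, bc, bd, bf, bg, bh, bi, cd, ce, cg, ci, de, df, dh, di, ef, eg, eh, fg, fi, gh, hi
  2-simplices (18): acg, aci, aef, aeh, afg, ahi, bcd, bci, bdh, bfg, bfi, bgh, cde, ceg, def, dfi, dhi, egh

Hence C_0 ≅ Z^9, C_1 ≅ Z^27, C_2 ≅ Z^18.

Boundary ∂_1: C_1 → C_0 sends each edge [p,q] (with p < q) to q − p. For instance
  ∂cd = d − c.
The 9×27 boundary matrix has rank 8 and Smith normal form diag(1,1,1,1,1,1,1,1).

The boundary map ∂_2: C_2 → C_1 maps a triangle to the signed sum of its edges. For instance
  ∂aef = ef − af + ae,
  ∂bcd = cd − bd + bc.
The 27×18 boundary matrix has rank 18 and Smith normal form diag(1,1,1,1,1,1,1,1,1,1,1,1,1,1,1,1,1,2).

Computing H_k = (kernel of ∂_k) / (image of ∂_{k+1}):

  H_0: rank C_0 − rank ∂_1 = 9 − 8 = 1, and the invariant factors of ∂_1 are all 1, so H_0 ≅ Z.
  H_1: rank ker ∂_1 − rank ∂_2 = (27 − 8) − 18 = 1, and ∂_2 has invariant factor 2 > 1, so H_1 ≅ Z ⊕ Z_2.
  H_2: rank ker ∂_2 − rank ∂_3 = (18 − 18) − 0 = 0, and there is no ∂_3, so H_2 ≅ 0.

H_0 ≅ Z,  H_1 ≅ Z ⊕ Z_2,  H_2 = 0.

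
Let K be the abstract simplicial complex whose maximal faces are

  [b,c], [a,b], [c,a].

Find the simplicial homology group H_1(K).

H_1 = Z.

Fix the vertex order a < b < c and write every simplex with vertices in increasing order. Then dim K = 1 and the simplices of K are:

  0-simplices (3): a, b, c
  1-simplices (3): ab, ac, bc

giving chain groups C_0 ≅ Z^3, C_1 ≅ Z^3.

Boundary ∂_1: C_1 → C_0 is given by ∂[p,q] = [q] − [p].
The 3×3 boundary matrix has rank 2 and Smith normal form diag(1,1).

Now H_k = ker ∂_k / im ∂_{k+1}, so:

  H_1: rank ker ∂_1 − rank ∂_2 = (3 − 2) − 0 = 1, and there is no ∂_2, so H_1 ≅ Z.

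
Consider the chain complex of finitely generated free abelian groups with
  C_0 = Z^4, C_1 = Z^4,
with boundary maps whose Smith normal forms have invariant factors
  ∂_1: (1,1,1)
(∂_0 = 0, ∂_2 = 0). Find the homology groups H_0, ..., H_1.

H_0 = Z,  H_1 = Z.

H_0: b_0 = 4 − 0 − 3 = 1; torsion from ∂_1 factors > 1: none. So H_0 = Z.
H_1: b_1 = 4 − 3 − 0 = 1; torsion from ∂_2 factors > 1: none. So H_1 = Z.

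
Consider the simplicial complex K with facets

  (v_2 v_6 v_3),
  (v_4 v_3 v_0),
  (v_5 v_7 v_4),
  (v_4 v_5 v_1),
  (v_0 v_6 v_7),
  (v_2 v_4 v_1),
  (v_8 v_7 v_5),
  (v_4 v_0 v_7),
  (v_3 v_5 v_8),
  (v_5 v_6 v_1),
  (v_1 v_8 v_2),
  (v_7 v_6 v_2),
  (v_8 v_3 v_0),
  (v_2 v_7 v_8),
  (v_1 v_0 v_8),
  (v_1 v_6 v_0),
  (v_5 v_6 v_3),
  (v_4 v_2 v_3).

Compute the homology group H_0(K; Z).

Order the vertices as v_0 < v_1 < v_2 < v_3 < v_4 < v_5 < v_6 < v_7 < v_8. Listing each simplex with vertices in this order, K has dimension 2 with simplices:

  0-simplices (9): [v_0], [v_1], [v_2], [v_3], [v_4], [v_5], [v_6], [v_7], [v_8]
  1-simplices (27): (27 of them)
  2-simplices (18): (18 of them)

so the chain groups are C_0 ≅ Z^9, C_1 ≅ Z^27, C_2 ≅ Z^18.

∂_1: C_1 → C_0 is given by ∂[p,q] = [q] − [p].
This gives a 9×27 integer matrix of rank 8; reducing to Smith normal form yields diagonal entries (1,1,1,1,1,1,1,1).

The boundary map ∂_2: C_2 → C_1 sends each 2-simplex [p,q,r] to [q,r] − [p,r] + [p,q]. For instance
  ∂[v_1,v_4,v_5] = [v_4,v_5] − [v_1,v_5] + [v_1,v_4],
  ∂[v_1,v_2,v_4] = [v_2,v_4] − [v_1,v_4] + [v_1,v_2].
The 27×18 boundary matrix has rank 17 and Smith normal form diag(1,1,1,1,1,1,1,1,1,1,1,1,1,1,1,1,1).

Now H_k = ker ∂_k / im ∂_{k+1}, so:

  H_0: rank C_0 − rank ∂_1 = 9 − 8 = 1, and the invariant factors of ∂_1 are all 1, so H_0 = Z.

H_0 ≅ Z.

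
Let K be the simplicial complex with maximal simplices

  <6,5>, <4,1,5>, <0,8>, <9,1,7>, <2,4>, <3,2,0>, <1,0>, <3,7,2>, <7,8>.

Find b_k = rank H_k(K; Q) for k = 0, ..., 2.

b_0 = 1, b_1 = 3, b_2 = 0.

Take the total order 0 < 1 < 2 < 3 < 4 < 5 < 6 < 7 < 8 < 9 on the vertex set. Then K (dimension 2) consists of the simplices:

  0-simplices (10): [0], [1], [2], [3], [4], [5], [6], [7], [8], [9]
  1-simplices (16): [0,1], [0,2], [0,3], [0,8], [1,4], [1,5], [1,7], [1,9], [2,3], [2,4], [2,7], [3,7], [4,5], [5,6], [7,8], [7,9]
  2-simplices (4): [0,2,3], [1,4,5], [1,7,9], [2,3,7]

giving chain groups C_0 ≅ Z^10, C_1 ≅ Z^16, C_2 ≅ Z^4.

∂_1: C_1 → C_0 maps an edge to its endpoints' difference, ∂[p,q] = q − p. For instance
  ∂[0,1] = [1] − [0].
This gives a 10×16 integer matrix of rank 9; reducing to Smith normal form yields diagonal entries (1,1,1,1,1,1,1,1,1).

Boundary ∂_2: C_2 → C_1 acts by ∂[p,q,r] = [q,r] − [p,r] + [p,q]. For instance
  ∂[0,2,3] = [2,3] − [0,3] + [0,2],
  ∂[1,4,5] = [4,5] − [1,5] + [1,4].
The resulting 16×4 matrix has rank 4, and its Smith normal form has invariant factors (1,1,1,1).

From H_k ≅ ker(∂_k) / im(∂_{k+1}) we obtain:

  H_0: rank C_0 − rank ∂_1 = 10 − 9 = 1, and the invariant factors of ∂_1 are all 1, so H_0 ≅ Z.
  H_1: rank ker ∂_1 − rank ∂_2 = (16 − 9) − 4 = 3, and the invariant factors of ∂_2 are all 1, so H_1 ≅ Z^3.
  H_2: rank ker ∂_2 − rank ∂_3 = (4 − 4) − 0 = 0, and there is no ∂_3, so H_2 ≅ 0.

Hence the Betti numbers are b_0 = 1, b_1 = 3, b_2 = 0.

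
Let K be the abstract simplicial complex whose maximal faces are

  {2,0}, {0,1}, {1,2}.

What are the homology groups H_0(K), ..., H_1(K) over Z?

Take the total order 0 < 1 < 2 on the vertex set. Then K (dimension 1) consists of the simplices:

  0-simplices (3): [0], [1], [2]
  1-simplices (3): [0,1], [0,2], [1,2]

giving chain groups C_0 ≅ Z^3, C_1 ≅ Z^3.

Boundary ∂_1: C_1 → C_0 sends each edge [p,q] (with p < q) to q − p.
As a 3×3 matrix over Z this has rank 2, with invariant factors (1,1).

Computing H_k = (kernel of ∂_k) / (image of ∂_{k+1}):

  H_0: rank C_0 − rank ∂_1 = 3 − 2 = 1, and the invariant factors of ∂_1 are all 1, so H_0 ≅ Z.
  H_1: rank ker ∂_1 − rank ∂_2 = (3 − 2) − 0 = 1, and there is no ∂_2, so H_1 ≅ Z.

As a check, the Euler characteristic is 3 − 3 = 0, which agrees with 1 − 1 = 0.
(K is a triangulation of the circle S^1.)

H_0 ≅ Z,  H_1 ≅ Z.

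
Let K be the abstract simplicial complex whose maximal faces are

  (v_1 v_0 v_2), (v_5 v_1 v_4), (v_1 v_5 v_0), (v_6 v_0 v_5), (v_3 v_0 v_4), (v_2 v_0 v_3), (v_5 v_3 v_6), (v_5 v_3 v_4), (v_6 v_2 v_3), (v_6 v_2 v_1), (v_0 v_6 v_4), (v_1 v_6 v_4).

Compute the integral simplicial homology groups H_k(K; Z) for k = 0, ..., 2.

We work with the vertex ordering v_0 < v_1 < v_2 < v_3 < v_4 < v_5 < v_6. The simplices of K, each written with vertices in increasing order, are:

  0-simplices (7): [v_0], [v_1], [v_2], [v_3], [v_4], [v_5], [v_6]
  1-simplices (18): (18 of them)
  2-simplices (12): (12 of them)

Hence C_0 ≅ Z^7, C_1 ≅ Z^18, C_2 ≅ Z^12.

The boundary map ∂_1: C_1 → C_0 sends each edge [p,q] (with p < q) to q − p.
As a 7×18 matrix over Z this has rank 6, with invariant factors (1,1,1,1,1,1).

The boundary map ∂_2: C_2 → C_1 maps a triangle to the signed sum of its edges. For instance
  ∂[v_0,v_3,v_4] = [v_3,v_4] − [v_0,v_4] + [v_0,v_3],
  ∂[v_0,v_5,v_6] = [v_5,v_6] − [v_0,v_6] + [v_0,v_5].
As a 18×12 matrix over Z this has rank 12, with invariant factors (1,1,1,1,1,1,1,1,1,1,1,2).

Now H_k = ker ∂_k / im ∂_{k+1}, so:

  H_0: rank C_0 − rank ∂_1 = 7 − 6 = 1, and the invariant factors of ∂_1 are all 1, so H_0 ≅ Z.
  H_1: rank ker ∂_1 − rank ∂_2 = (18 − 6) − 12 = 0, and ∂_2 has invariant factor 2 > 1, so H_1 ≅ Z/2.
  H_2: rank ker ∂_2 − rank ∂_3 = (12 − 12) − 0 = 0, and there is no ∂_3, so H_2 ≅ 0.

H_0 ≅ Z,  H_1 ≅ Z/2,  H_2 = 0.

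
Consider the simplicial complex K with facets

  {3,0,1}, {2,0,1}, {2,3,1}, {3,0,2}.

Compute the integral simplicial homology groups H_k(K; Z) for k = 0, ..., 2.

Order the vertices as 0 < 1 < 2 < 3. Listing each simplex with vertices in this order, K has dimension 2 with simplices:

  0-simplices (4): [0], [1], [2], [3]
  1-simplices (6): [0,1], [0,2], [0,3], [1,2], [1,3], [2,3]
  2-simplices (4): [0,1,2], [0,1,3], [0,2,3], [1,2,3]

giving chain groups C_0 ≅ Z^4, C_1 ≅ Z^6, C_2 ≅ Z^4.

∂_1: C_1 → C_0 sends each edge [p,q] (with p < q) to q − p. For instance
  ∂[0,2] = [2] − [0].
As a 4×6 matrix over Z this has rank 3, with invariant factors (1,1,1).

∂_2: C_2 → C_1 acts by ∂[p,q,r] = [q,r] − [p,r] + [p,q]. For instance
  ∂[1,2,3] = [2,3] − [1,3] + [1,2],
  ∂[0,1,3] = [1,3] − [0,3] + [0,1].
The 6×4 boundary matrix has rank 3 and Smith normal form diag(1,1,1).

Reading off H_k = ker ∂_k / im ∂_{k+1}:

  H_0: rank C_0 − rank ∂_1 = 4 − 3 = 1, and the invariant factors of ∂_1 are all 1, so H_0 ≅ Z.
  H_1: rank ker ∂_1 − rank ∂_2 = (6 − 3) − 3 = 0, and the invariant factors of ∂_2 are all 1, so H_1 ≅ 0.
  H_2: rank ker ∂_2 − rank ∂_3 = (4 − 3) − 0 = 1, and there is no ∂_3, so H_2 ≅ Z.

H_0 ≅ Z,  H_1 = 0,  H_2 ≅ Z.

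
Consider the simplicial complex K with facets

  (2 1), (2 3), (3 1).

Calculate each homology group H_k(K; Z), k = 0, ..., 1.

K has 3 vertices, 3 edges.
rank ∂_0 = 0, rank ∂_1 = 2 ⇒ b_0 = 3 − 0 − 2 = 1; all invariant factors of ∂_1 are 1 so no torsion. So H_0 ≅ Z.
rank ∂_1 = 2, rank ∂_2 = 0 ⇒ b_1 = 3 − 2 − 0 = 1. So H_1 ≅ Z.

H_0 ≅ Z,  H_1 ≅ Z.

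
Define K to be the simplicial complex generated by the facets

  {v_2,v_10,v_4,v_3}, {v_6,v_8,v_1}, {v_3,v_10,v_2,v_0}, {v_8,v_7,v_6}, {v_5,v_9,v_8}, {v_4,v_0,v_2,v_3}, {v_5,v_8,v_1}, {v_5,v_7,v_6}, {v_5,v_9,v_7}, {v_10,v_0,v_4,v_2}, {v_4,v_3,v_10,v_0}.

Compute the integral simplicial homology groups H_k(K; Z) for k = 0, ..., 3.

Take the total order v_0 < v_1 < v_2 < v_3 < v_4 < v_5 < v_6 < v_7 < v_8 < v_9 < v_10 on the vertex set. Then K (dimension 3) consists of the simplices:

  0-simplices (11): [v_0], [v_1], [v_2], [v_3], [v_4], [v_5], [v_6], [v_7], [v_8], [v_9], [v_10]
  1-simplices (22): (22 of them)
  2-simplices (16): (16 of them)
  3-simplices (5): [v_0,v_2,v_3,v_4], [v_0,v_2,v_3,v_10], [v_0,v_2,v_4,v_10], [v_0,v_3,v_4,v_10], [v_2,v_3,v_4,v_10]

giving chain groups C_0 ≅ Z^11, C_1 ≅ Z^22, C_2 ≅ Z^16, C_3 ≅ Z^5.

The boundary map ∂_1: C_1 → C_0 maps an edge to its endpoints' difference, ∂[p,q] = q − p. For instance
  ∂[v_2,v_10] = [v_10] − [v_2].
As a 11×22 matrix over Z this has rank 9, with invariant factors (1,1,1,1,1,1,1,1,1).

Boundary ∂_2: C_2 → C_1 maps a triangle to the signed sum of its edges. For instance
  ∂[v_1,v_5,v_8] = [v_5,v_8] − [v_1,v_8] + [v_1,v_5],
  ∂[v_2,v_3,v_4] = [v_3,v_4] − [v_2,v_4] + [v_2,v_3].
The resulting 22×16 matrix has rank 12, and its Smith normal form has invariant factors (1,1,1,1,1,1,1,1,1,1,1,1).

The boundary map ∂_3: C_3 → C_2 sends each 3-simplex σ to the alternating sum Σ_i (−1)^i (σ with its i-th vertex removed). For instance
  ∂[v_0,v_2,v_3,v_10] = [v_2,v_3,v_10] − [v_0,v_3,v_10] + [v_0,v_2,v_10] − [v_0,v_2,v_3],
  ∂[v_0,v_3,v_4,v_10] = [v_3,v_4,v_10] − [v_0,v_4,v_10] + [v_0,v_3,v_10] − [v_0,v_3,v_4].
The 16×5 boundary matrix has rank 4 and Smith normal form diag(1,1,1,1).

Now H_k = ker ∂_k / im ∂_{k+1}, so:

  H_0: rank C_0 − rank ∂_1 = 11 − 9 = 2, and the invariant factors of ∂_1 are all 1, so H_0 = Z^2.
  H_1: rank ker ∂_1 − rank ∂_2 = (22 − 9) − 12 = 1, and the invariant factors of ∂_2 are all 1, so H_1 = Z.
  H_2: rank ker ∂_2 − rank ∂_3 = (16 − 12) − 4 = 0, and the invariant factors of ∂_3 are all 1, so H_2 = 0.
  H_3: rank ker ∂_3 − rank ∂_4 = (5 − 4) − 0 = 1, and there is no ∂_4, so H_3 = Z.

H_0 ≅ Z^2,  H_1 ≅ Z,  H_2 = 0,  H_3 ≅ Z.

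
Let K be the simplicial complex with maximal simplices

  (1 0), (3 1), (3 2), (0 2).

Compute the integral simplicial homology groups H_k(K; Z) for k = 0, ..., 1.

Order the vertices as 0 < 1 < 2 < 3. Listing each simplex with vertices in this order, K has dimension 1 with simplices:

  0-simplices (4): [0], [1], [2], [3]
  1-simplices (4): [0,1], [0,2], [1,3], [2,3]

giving chain groups C_0 ≅ Z^4, C_1 ≅ Z^4.

Boundary ∂_1: C_1 → C_0 maps an edge to its endpoints' difference, ∂[p,q] = q − p. For instance
  ∂[0,1] = [1] − [0].
As a 4×4 matrix over Z this has rank 3, with invariant factors (1,1,1).

Computing H_k = (kernel of ∂_k) / (image of ∂_{k+1}):

  H_0: rank C_0 − rank ∂_1 = 4 − 3 = 1, and the invariant factors of ∂_1 are all 1, so H_0 = Z.
  H_1: rank ker ∂_1 − rank ∂_2 = (4 − 3) − 0 = 1, and there is no ∂_2, so H_1 = Z.

(K is a triangulation of the circle S^1.)

H_0 ≅ Z,  H_1 ≅ Z.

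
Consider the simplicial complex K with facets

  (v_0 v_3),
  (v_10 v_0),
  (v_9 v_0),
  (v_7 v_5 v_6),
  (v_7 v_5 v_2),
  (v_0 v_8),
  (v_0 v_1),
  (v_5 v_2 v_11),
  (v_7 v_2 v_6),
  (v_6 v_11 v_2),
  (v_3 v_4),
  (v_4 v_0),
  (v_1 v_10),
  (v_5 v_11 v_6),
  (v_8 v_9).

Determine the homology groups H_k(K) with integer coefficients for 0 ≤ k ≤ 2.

H_0 = Z^2,  H_1 = Z^3,  H_2 = Z.

We work with the vertex ordering v_0 < v_1 < v_2 < v_3 < v_4 < v_5 < v_6 < v_7 < v_8 < v_9 < v_10 < v_11. The simplices of K, each written with vertices in increasing order, are:

  0-simplices (12): [v_0], [v_1], [v_2], [v_3], [v_4], [v_5], [v_6], [v_7], [v_8], [v_9], [v_10], [v_11]
  1-simplices (18): (18 of them)
  2-simplices (6): [v_2,v_5,v_7], [v_2,v_5,v_11], [v_2,v_6,v_7], [v_2,v_6,v_11], [v_5,v_6,v_7], [v_5,v_6,v_11]

giving chain groups C_0 ≅ Z^12, C_1 ≅ Z^18, C_2 ≅ Z^6.

Boundary ∂_1: C_1 → C_0 is given by ∂[p,q] = [q] − [p].
The resulting 12×18 matrix has rank 10, and its Smith normal form has invariant factors (1,1,1,1,1,1,1,1,1,1).

The boundary map ∂_2: C_2 → C_1 acts by ∂[p,q,r] = [q,r] − [p,r] + [p,q]. For instance
  ∂[v_2,v_6,v_11] = [v_6,v_11] − [v_2,v_11] + [v_2,v_6],
  ∂[v_5,v_6,v_7] = [v_6,v_7] − [v_5,v_7] + [v_5,v_6].
The 18×6 boundary matrix has rank 5 and Smith normal form diag(1,1,1,1,1).

From H_k ≅ ker(∂_k) / im(∂_{k+1}) we obtain:

  H_0: rank C_0 − rank ∂_1 = 12 − 10 = 2, and the invariant factors of ∂_1 are all 1, so H_0 = Z^2.
  H_1: rank ker ∂_1 − rank ∂_2 = (18 − 10) − 5 = 3, and the invariant factors of ∂_2 are all 1, so H_1 = Z^3.
  H_2: rank ker ∂_2 − rank ∂_3 = (6 − 5) − 0 = 1, and there is no ∂_3, so H_2 = Z.

(K is a triangulation of the disjoint union of a wedge of 3 circles and the 2-sphere S^2.)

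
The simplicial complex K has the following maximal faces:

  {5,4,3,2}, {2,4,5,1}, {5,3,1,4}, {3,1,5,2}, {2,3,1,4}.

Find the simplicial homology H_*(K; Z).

H_0 = Z,  H_1 = 0,  H_2 = 0,  H_3 = Z.

We work with the vertex ordering 1 < 2 < 3 < 4 < 5. The simplices of K, each written with vertices in increasing order, are:

  0-simplices (5): [1], [2], [3], [4], [5]
  1-simplices (10): [1,2], [1,3], [1,4], [1,5], [2,3], [2,4], [2,5], [3,4], [3,5], [4,5]
  2-simplices (10): [1,2,3], [1,2,4], [1,2,5], [1,3,4], [1,3,5], [1,4,5], [2,3,4], [2,3,5], [2,4,5], [3,4,5]
  3-simplices (5): [1,2,3,4], [1,2,3,5], [1,2,4,5], [1,3,4,5], [2,3,4,5]

Hence C_0 ≅ Z^5, C_1 ≅ Z^10, C_2 ≅ Z^10, C_3 ≅ Z^5.

∂_1: C_1 → C_0 sends each edge [p,q] (with p < q) to q − p.
The 5×10 boundary matrix has rank 4 and Smith normal form diag(1,1,1,1).

Boundary ∂_2: C_2 → C_1 maps a triangle to the signed sum of its edges. For instance
  ∂[1,3,4] = [3,4] − [1,4] + [1,3],
  ∂[2,4,5] = [4,5] − [2,5] + [2,4].
This gives a 10×10 integer matrix of rank 6; reducing to Smith normal form yields diagonal entries (1,1,1,1,1,1).

∂_3: C_3 → C_2 sends each 3-simplex σ to the alternating sum Σ_i (−1)^i (σ with its i-th vertex removed). For instance
  ∂[1,2,3,5] = [2,3,5] − [1,3,5] + [1,2,5] − [1,2,3],
  ∂[1,2,3,4] = [2,3,4] − [1,3,4] + [1,2,4] − [1,2,3].
As a 10×5 matrix over Z this has rank 4, with invariant factors (1,1,1,1).

From H_k ≅ ker(∂_k) / im(∂_{k+1}) we obtain:

  H_0: rank C_0 − rank ∂_1 = 5 − 4 = 1, and the invariant factors of ∂_1 are all 1, so H_0 = Z.
  H_1: rank ker ∂_1 − rank ∂_2 = (10 − 4) − 6 = 0, and the invariant factors of ∂_2 are all 1, so H_1 = 0.
  H_2: rank ker ∂_2 − rank ∂_3 = (10 − 6) − 4 = 0, and the invariant factors of ∂_3 are all 1, so H_2 = 0.
  H_3: rank ker ∂_3 − rank ∂_4 = (5 − 4) − 0 = 1, and there is no ∂_4, so H_3 = Z.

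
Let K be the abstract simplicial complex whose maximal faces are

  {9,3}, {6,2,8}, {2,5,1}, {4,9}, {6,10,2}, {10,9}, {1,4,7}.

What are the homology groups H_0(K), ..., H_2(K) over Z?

Fix the vertex order 1 < 2 < 3 < 4 < 5 < 6 < 7 < 8 < 9 < 10 and write every simplex with vertices in increasing order. Then dim K = 2 and the simplices of K are:

  0-simplices (10): [1], [2], [3], [4], [5], [6], [7], [8], [9], [10]
  1-simplices (14): [1,2], [1,4], [1,5], [1,7], [2,5], [2,6], [2,8], [2,10], [3,9], [4,7], [4,9], [6,8], [6,10], [9,10]
  2-simplices (4): [1,2,5], [1,4,7], [2,6,8], [2,6,10]

Hence C_0 ≅ Z^10, C_1 ≅ Z^14, C_2 ≅ Z^4.

∂_1: C_1 → C_0 sends each edge [p,q] (with p < q) to q − p.
The 10×14 boundary matrix has rank 9 and Smith normal form diag(1,1,1,1,1,1,1,1,1).

Boundary ∂_2: C_2 → C_1 maps a triangle to the signed sum of its edges. For instance
  ∂[1,4,7] = [4,7] − [1,7] + [1,4],
  ∂[1,2,5] = [2,5] − [1,5] + [1,2].
As a 14×4 matrix over Z this has rank 4, with invariant factors (1,1,1,1).

From H_k ≅ ker(∂_k) / im(∂_{k+1}) we obtain:

  H_0: rank C_0 − rank ∂_1 = 10 − 9 = 1, and the invariant factors of ∂_1 are all 1, so H_0 ≅ Z.
  H_1: rank ker ∂_1 − rank ∂_2 = (14 − 9) − 4 = 1, and the invariant factors of ∂_2 are all 1, so H_1 ≅ Z.
  H_2: rank ker ∂_2 − rank ∂_3 = (4 − 4) − 0 = 0, and there is no ∂_3, so H_2 ≅ 0.

As a check, the Euler characteristic is 10 − 14 + 4 = 0, which agrees with 1 − 1 + 0 = 0.

H_0 = Z,  H_1 = Z,  H_2 = 0.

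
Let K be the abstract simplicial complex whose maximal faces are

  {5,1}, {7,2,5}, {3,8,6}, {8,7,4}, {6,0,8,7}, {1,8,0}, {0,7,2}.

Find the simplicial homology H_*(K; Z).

H_0 ≅ Z,  H_1 ≅ Z,  H_2 = 0,  H_3 = 0.

Order the vertices as 0 < 1 < 2 < 3 < 4 < 5 < 6 < 7 < 8. Listing each simplex with vertices in this order, K has dimension 3 with simplices:

  0-simplices (9): [0], [1], [2], [3], [4], [5], [6], [7], [8]
  1-simplices (17): [0,1], [0,2], [0,6], [0,7], [0,8], [1,5], [1,8], [2,5], [2,7], [3,6], [3,8], [4,7], [4,8], [5,7], [6,7], [6,8], [7,8]
  2-simplices (9): [0,1,8], [0,2,7], [0,6,7], [0,6,8], [0,7,8], [2,5,7], [3,6,8], [4,7,8], [6,7,8]
  3-simplices (1): [0,6,7,8]

giving chain groups C_0 ≅ Z^9, C_1 ≅ Z^17, C_2 ≅ Z^9, C_3 ≅ Z^1.

Boundary ∂_1: C_1 → C_0 is given by ∂[p,q] = [q] − [p].
As a 9×17 matrix over Z this has rank 8, with invariant factors (1,1,1,1,1,1,1,1).

The boundary map ∂_2: C_2 → C_1 maps a triangle to the signed sum of its edges. For instance
  ∂[3,6,8] = [6,8] − [3,8] + [3,6],
  ∂[2,5,7] = [5,7] − [2,7] + [2,5].
This gives a 17×9 integer matrix of rank 8; reducing to Smith normal form yields diagonal entries (1,1,1,1,1,1,1,1).

∂_3: C_3 → C_2 sends each 3-simplex σ to the alternating sum Σ_i (−1)^i (σ with its i-th vertex removed). For instance
  ∂[0,6,7,8] = [6,7,8] − [0,7,8] + [0,6,8] − [0,6,7].
This gives a 9×1 integer matrix of rank 1; reducing to Smith normal form yields diagonal entries (1).

From H_k ≅ ker(∂_k) / im(∂_{k+1}) we obtain:

  H_0: rank C_0 − rank ∂_1 = 9 − 8 = 1, and the invariant factors of ∂_1 are all 1, so H_0 ≅ Z.
  H_1: rank ker ∂_1 − rank ∂_2 = (17 − 8) − 8 = 1, and the invariant factors of ∂_2 are all 1, so H_1 ≅ Z.
  H_2: rank ker ∂_2 − rank ∂_3 = (9 − 8) − 1 = 0, and the invariant factors of ∂_3 are all 1, so H_2 ≅ 0.
  H_3: rank ker ∂_3 − rank ∂_4 = (1 − 1) − 0 = 0, and there is no ∂_4, so H_3 ≅ 0.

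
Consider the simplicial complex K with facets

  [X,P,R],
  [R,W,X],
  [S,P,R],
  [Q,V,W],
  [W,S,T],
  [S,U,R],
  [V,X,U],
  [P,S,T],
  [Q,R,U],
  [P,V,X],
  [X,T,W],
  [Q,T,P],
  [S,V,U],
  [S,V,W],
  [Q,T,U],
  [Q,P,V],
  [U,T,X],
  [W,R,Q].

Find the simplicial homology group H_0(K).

H_0 ≅ Z.

Fix the vertex order P < Q < R < S < T < U < V < W < X and write every simplex with vertices in increasing order. Then dim K = 2 and the simplices of K are:

  0-simplices (9): P, Q, R, S, T, U, V, W, X
  1-simplices (27): PQ, PR, PS, PT, PV, PX, QR, QT, QU, QV, QW, RS, RU, RW, RX, ST, SU, SV, SW, TU, TW, TX, UV, UX, VW, VX, WX
  2-simplices (18): PQT, PQV, PRS, PRX, PST, PVX, QRU, QRW, QTU, QVW, RSU, RWX, STW, SUV, SVW, TUX, TWX, UVX

Hence C_0 ≅ Z^9, C_1 ≅ Z^27, C_2 ≅ Z^18.

The boundary map ∂_1: C_1 → C_0 sends each edge [p,q] (with p < q) to q − p. For instance
  ∂PX = X − P.
This gives a 9×27 integer matrix of rank 8; reducing to Smith normal form yields diagonal entries (1,1,1,1,1,1,1,1).

∂_2: C_2 → C_1 sends each 2-simplex [p,q,r] to [q,r] − [p,r] + [p,q]. For instance
  ∂PST = ST − PT + PS,
  ∂QVW = VW − QW + QV.
As a 27×18 matrix over Z this has rank 17, with invariant factors (1,1,1,1,1,1,1,1,1,1,1,1,1,1,1,1,1).

Now H_k = ker ∂_k / im ∂_{k+1}, so:

  H_0: rank C_0 − rank ∂_1 = 9 − 8 = 1, and the invariant factors of ∂_1 are all 1, so H_0 ≅ Z.

(K is a triangulation of the torus T^2.)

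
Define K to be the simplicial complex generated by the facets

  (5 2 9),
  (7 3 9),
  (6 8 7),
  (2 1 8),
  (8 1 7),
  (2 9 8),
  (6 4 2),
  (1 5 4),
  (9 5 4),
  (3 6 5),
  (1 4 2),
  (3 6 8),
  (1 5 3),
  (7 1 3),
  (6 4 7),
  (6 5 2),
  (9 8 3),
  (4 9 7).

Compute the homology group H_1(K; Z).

Order the vertices as 1 < 2 < 3 < 4 < 5 < 6 < 7 < 8 < 9. Listing each simplex with vertices in this order, K has dimension 2 with simplices:

  0-simplices (9): [1], [2], [3], [4], [5], [6], [7], [8], [9]
  1-simplices (27): (27 of them)
  2-simplices (18): [1,2,4], [1,2,8], [1,3,5], [1,3,7], [1,4,5], [1,7,8], [2,4,6], [2,5,6], [2,5,9], [2,8,9], [3,5,6], [3,6,8], [3,7,9], [3,8,9], [4,5,9], [4,6,7], [4,7,9], [6,7,8]

giving chain groups C_0 ≅ Z^9, C_1 ≅ Z^27, C_2 ≅ Z^18.

∂_1: C_1 → C_0 sends each edge [p,q] (with p < q) to q − p.
The 9×27 boundary matrix has rank 8 and Smith normal form diag(1,1,1,1,1,1,1,1).

The boundary map ∂_2: C_2 → C_1 acts by ∂[p,q,r] = [q,r] − [p,r] + [p,q]. For instance
  ∂[1,4,5] = [4,5] − [1,5] + [1,4],
  ∂[1,3,5] = [3,5] − [1,5] + [1,3].
The resulting 27×18 matrix has rank 18, and its Smith normal form has invariant factors (1,1,1,1,1,1,1,1,1,1,1,1,1,1,1,1,1,2).

From H_k ≅ ker(∂_k) / im(∂_{k+1}) we obtain:

  H_1: rank ker ∂_1 − rank ∂_2 = (27 − 8) − 18 = 1, and ∂_2 has invariant factor 2 > 1, so H_1 ≅ Z ⊕ Z/2.

H_1 ≅ Z ⊕ Z/2.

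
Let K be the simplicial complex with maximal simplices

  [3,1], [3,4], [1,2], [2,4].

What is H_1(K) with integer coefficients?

Take the total order 1 < 2 < 3 < 4 on the vertex set. Then K (dimension 1) consists of the simplices:

  0-simplices (4): [1], [2], [3], [4]
  1-simplices (4): [1,2], [1,3], [2,4], [3,4]

Hence C_0 ≅ Z^4, C_1 ≅ Z^4.

The boundary map ∂_1: C_1 → C_0 maps an edge to its endpoints' difference, ∂[p,q] = q − p.
This gives a 4×4 integer matrix of rank 3; reducing to Smith normal form yields diagonal entries (1,1,1).

From H_k ≅ ker(∂_k) / im(∂_{k+1}) we obtain:

  H_1: rank ker ∂_1 − rank ∂_2 = (4 − 3) − 0 = 1, and there is no ∂_2, so H_1 ≅ Z.

H_1 ≅ Z.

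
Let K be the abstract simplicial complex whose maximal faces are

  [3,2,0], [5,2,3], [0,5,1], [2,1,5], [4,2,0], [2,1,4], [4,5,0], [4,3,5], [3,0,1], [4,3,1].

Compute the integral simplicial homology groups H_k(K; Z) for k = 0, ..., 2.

Fix the vertex order 0 < 1 < 2 < 3 < 4 < 5 and write every simplex with vertices in increasing order. Then dim K = 2 and the simplices of K are:

  0-simplices (6): [0], [1], [2], [3], [4], [5]
  1-simplices (15): [0,1], [0,2], [0,3], [0,4], [0,5], [1,2], [1,3], [1,4], [1,5], [2,3], [2,4], [2,5], [3,4], [3,5], [4,5]
  2-simplices (10): [0,1,3], [0,1,5], [0,2,3], [0,2,4], [0,4,5], [1,2,4], [1,2,5], [1,3,4], [2,3,5], [3,4,5]

Hence C_0 ≅ Z^6, C_1 ≅ Z^15, C_2 ≅ Z^10.

∂_1: C_1 → C_0 sends each edge [p,q] (with p < q) to q − p. For instance
  ∂[2,3] = [3] − [2].
The 6×15 boundary matrix has rank 5 and Smith normal form diag(1,1,1,1,1).

Boundary ∂_2: C_2 → C_1 acts by ∂[p,q,r] = [q,r] − [p,r] + [p,q]. For instance
  ∂[1,2,4] = [2,4] − [1,4] + [1,2],
  ∂[1,2,5] = [2,5] − [1,5] + [1,2].
The 15×10 boundary matrix has rank 10 and Smith normal form diag(1,1,1,1,1,1,1,1,1,2).

From H_k ≅ ker(∂_k) / im(∂_{k+1}) we obtain:

  H_0: rank C_0 − rank ∂_1 = 6 − 5 = 1, and the invariant factors of ∂_1 are all 1, so H_0 ≅ Z.
  H_1: rank ker ∂_1 − rank ∂_2 = (15 − 5) − 10 = 0, and ∂_2 has invariant factor 2 > 1, so H_1 ≅ Z/2.
  H_2: rank ker ∂_2 − rank ∂_3 = (10 − 10) − 0 = 0, and there is no ∂_3, so H_2 ≅ 0.

As a check, the Euler characteristic is 6 − 15 + 10 = 1, which agrees with 1 − 0 + 0 = 1.

H_0 = Z,  H_1 = Z/2,  H_2 = 0.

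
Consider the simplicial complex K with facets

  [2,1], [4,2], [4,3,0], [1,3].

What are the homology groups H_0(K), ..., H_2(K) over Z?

Order the vertices as 0 < 1 < 2 < 3 < 4. Listing each simplex with vertices in this order, K has dimension 2 with simplices:

  0-simplices (5): [0], [1], [2], [3], [4]
  1-simplices (6): [0,3], [0,4], [1,2], [1,3], [2,4], [3,4]
  2-simplices (1): [0,3,4]

giving chain groups C_0 ≅ Z^5, C_1 ≅ Z^6, C_2 ≅ Z^1.

Boundary ∂_1: C_1 → C_0 is given by ∂[p,q] = [q] − [p]. For instance
  ∂[0,4] = [4] − [0].
The resulting 5×6 matrix has rank 4, and its Smith normal form has invariant factors (1,1,1,1).

The boundary map ∂_2: C_2 → C_1 maps a triangle to the signed sum of its edges. For instance
  ∂[0,3,4] = [3,4] − [0,4] + [0,3].
The 6×1 boundary matrix has rank 1 and Smith normal form diag(1).

Now H_k = ker ∂_k / im ∂_{k+1}, so:

  H_0: rank C_0 − rank ∂_1 = 5 − 4 = 1, and the invariant factors of ∂_1 are all 1, so H_0 ≅ Z.
  H_1: rank ker ∂_1 − rank ∂_2 = (6 − 4) − 1 = 1, and the invariant factors of ∂_2 are all 1, so H_1 ≅ Z.
  H_2: rank ker ∂_2 − rank ∂_3 = (1 − 1) − 0 = 0, and there is no ∂_3, so H_2 ≅ 0.

H_0 ≅ Z,  H_1 ≅ Z,  H_2 = 0.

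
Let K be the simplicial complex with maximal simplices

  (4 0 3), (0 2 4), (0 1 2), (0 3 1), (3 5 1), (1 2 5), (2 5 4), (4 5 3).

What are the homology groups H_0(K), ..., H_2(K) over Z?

H_0 ≅ Z,  H_1 = 0,  H_2 ≅ Z.

Take the total order 0 < 1 < 2 < 3 < 4 < 5 on the vertex set. Then K (dimension 2) consists of the simplices:

  0-simplices (6): [0], [1], [2], [3], [4], [5]
  1-simplices (12): [0,1], [0,2], [0,3], [0,4], [1,2], [1,3], [1,5], [2,4], [2,5], [3,4], [3,5], [4,5]
  2-simplices (8): [0,1,2], [0,1,3], [0,2,4], [0,3,4], [1,2,5], [1,3,5], [2,4,5], [3,4,5]

Hence C_0 ≅ Z^6, C_1 ≅ Z^12, C_2 ≅ Z^8.

Boundary ∂_1: C_1 → C_0 is given by ∂[p,q] = [q] − [p].
The 6×12 boundary matrix has rank 5 and Smith normal form diag(1,1,1,1,1).

∂_2: C_2 → C_1 acts by ∂[p,q,r] = [q,r] − [p,r] + [p,q]. For instance
  ∂[0,2,4] = [2,4] − [0,4] + [0,2],
  ∂[3,4,5] = [4,5] − [3,5] + [3,4].
The resulting 12×8 matrix has rank 7, and its Smith normal form has invariant factors (1,1,1,1,1,1,1).

Computing H_k = (kernel of ∂_k) / (image of ∂_{k+1}):

  H_0: rank C_0 − rank ∂_1 = 6 − 5 = 1, and the invariant factors of ∂_1 are all 1, so H_0 = Z.
  H_1: rank ker ∂_1 − rank ∂_2 = (12 − 5) − 7 = 0, and the invariant factors of ∂_2 are all 1, so H_1 = 0.
  H_2: rank ker ∂_2 − rank ∂_3 = (8 − 7) − 0 = 1, and there is no ∂_3, so H_2 = Z.

As a check, the Euler characteristic is 6 − 12 + 8 = 2, which agrees with 1 − 0 + 1 = 2.
(K is a triangulation of the 2-sphere S^2.)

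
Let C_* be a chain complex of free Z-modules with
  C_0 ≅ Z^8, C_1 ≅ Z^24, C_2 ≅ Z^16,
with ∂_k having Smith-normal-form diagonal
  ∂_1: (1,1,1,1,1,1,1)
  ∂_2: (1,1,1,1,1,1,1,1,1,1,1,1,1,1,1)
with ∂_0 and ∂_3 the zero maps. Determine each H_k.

H_0 = Z,  H_1 = Z^2,  H_2 = Z.

H_0: b_0 = 8 − 0 − 7 = 1; torsion from ∂_1 factors > 1: none. So H_0 = Z.
H_1: b_1 = 24 − 7 − 15 = 2; torsion from ∂_2 factors > 1: none. So H_1 = Z^2.
H_2: b_2 = 16 − 15 − 0 = 1; torsion from ∂_3 factors > 1: none. So H_2 = Z.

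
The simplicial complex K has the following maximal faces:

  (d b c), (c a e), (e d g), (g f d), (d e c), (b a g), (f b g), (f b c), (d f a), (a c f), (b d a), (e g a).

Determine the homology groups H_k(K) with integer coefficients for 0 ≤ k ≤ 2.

We work with the vertex ordering a < b < c < d < e < f < g. The simplices of K, each written with vertices in increasing order, are:

  0-simplices (7): a, b, c, d, e, f, g
  1-simplices (18): ab, ac, ad, ae, af, ag, bc, bd, bf, bg, cd, ce, cf, de, df, dg, eg, fg
  2-simplices (12): abd, abg, ace, acf, adf, aeg, bcd, bcf, bfg, cde, deg, dfg

Hence C_0 ≅ Z^7, C_1 ≅ Z^18, C_2 ≅ Z^12.

The boundary map ∂_1: C_1 → C_0 sends each edge [p,q] (with p < q) to q − p. For instance
  ∂ag = g − a.
As a 7×18 matrix over Z this has rank 6, with invariant factors (1,1,1,1,1,1).

∂_2: C_2 → C_1 maps a triangle to the signed sum of its edges. For instance
  ∂bcf = cf − bf + bc,
  ∂deg = eg − dg + de.
As a 18×12 matrix over Z this has rank 12, with invariant factors (1,1,1,1,1,1,1,1,1,1,1,2).

Now H_k = ker ∂_k / im ∂_{k+1}, so:

  H_0: rank C_0 − rank ∂_1 = 7 − 6 = 1, and the invariant factors of ∂_1 are all 1, so H_0 = Z.
  H_1: rank ker ∂_1 − rank ∂_2 = (18 − 6) − 12 = 0, and ∂_2 has invariant factor 2 > 1, so H_1 = Z/2Z.
  H_2: rank ker ∂_2 − rank ∂_3 = (12 − 12) − 0 = 0, and there is no ∂_3, so H_2 = 0.

H_0 ≅ Z,  H_1 ≅ Z/2Z,  H_2 = 0.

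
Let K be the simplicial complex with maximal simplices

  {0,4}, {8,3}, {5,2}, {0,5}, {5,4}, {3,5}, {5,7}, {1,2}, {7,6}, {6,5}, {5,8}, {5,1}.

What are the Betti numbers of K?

We work with the vertex ordering 0 < 1 < 2 < 3 < 4 < 5 < 6 < 7 < 8. The simplices of K, each written with vertices in increasing order, are:

  0-simplices (9): [0], [1], [2], [3], [4], [5], [6], [7], [8]
  1-simplices (12): [0,4], [0,5], [1,2], [1,5], [2,5], [3,5], [3,8], [4,5], [5,6], [5,7], [5,8], [6,7]

giving chain groups C_0 ≅ Z^9, C_1 ≅ Z^12.

Boundary ∂_1: C_1 → C_0 maps an edge to its endpoints' difference, ∂[p,q] = q − p.
The resulting 9×12 matrix has rank 8, and its Smith normal form has invariant factors (1,1,1,1,1,1,1,1).

Now H_k = ker ∂_k / im ∂_{k+1}, so:

  H_0: rank C_0 − rank ∂_1 = 9 − 8 = 1, and the invariant factors of ∂_1 are all 1, so H_0 = Z.
  H_1: rank ker ∂_1 − rank ∂_2 = (12 − 8) − 0 = 4, and there is no ∂_2, so H_1 = Z^4.

Hence the Betti numbers are b_0 = 1, b_1 = 4.

b_0 = 1, b_1 = 4.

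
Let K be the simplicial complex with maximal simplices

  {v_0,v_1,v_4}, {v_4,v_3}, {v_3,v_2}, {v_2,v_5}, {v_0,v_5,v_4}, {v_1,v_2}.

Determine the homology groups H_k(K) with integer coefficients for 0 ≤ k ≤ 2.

Fix the vertex order v_0 < v_1 < v_2 < v_3 < v_4 < v_5 and write every simplex with vertices in increasing order. Then dim K = 2 and the simplices of K are:

  0-simplices (6): [v_0], [v_1], [v_2], [v_3], [v_4], [v_5]
  1-simplices (9): [v_0,v_1], [v_0,v_4], [v_0,v_5], [v_1,v_2], [v_1,v_4], [v_2,v_3], [v_2,v_5], [v_3,v_4], [v_4,v_5]
  2-simplices (2): [v_0,v_1,v_4], [v_0,v_4,v_5]

Hence C_0 ≅ Z^6, C_1 ≅ Z^9, C_2 ≅ Z^2.

∂_1: C_1 → C_0 sends each edge [p,q] (with p < q) to q − p. For instance
  ∂[v_1,v_2] = [v_2] − [v_1].
The resulting 6×9 matrix has rank 5, and its Smith normal form has invariant factors (1,1,1,1,1).

∂_2: C_2 → C_1 maps a triangle to the signed sum of its edges. For instance
  ∂[v_0,v_1,v_4] = [v_1,v_4] − [v_0,v_4] + [v_0,v_1],
  ∂[v_0,v_4,v_5] = [v_4,v_5] − [v_0,v_5] + [v_0,v_4].
The 9×2 boundary matrix has rank 2 and Smith normal form diag(1,1).

Computing H_k = (kernel of ∂_k) / (image of ∂_{k+1}):

  H_0: rank C_0 − rank ∂_1 = 6 − 5 = 1, and the invariant factors of ∂_1 are all 1, so H_0 = Z.
  H_1: rank ker ∂_1 − rank ∂_2 = (9 − 5) − 2 = 2, and the invariant factors of ∂_2 are all 1, so H_1 = Z^2.
  H_2: rank ker ∂_2 − rank ∂_3 = (2 − 2) − 0 = 0, and there is no ∂_3, so H_2 = 0.

H_0 = Z,  H_1 = Z^2,  H_2 = 0.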